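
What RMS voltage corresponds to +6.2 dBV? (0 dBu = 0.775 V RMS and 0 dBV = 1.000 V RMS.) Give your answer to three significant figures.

V = 1.000 V × 10^(+6.2/20).
= 1.000 × 2.042 = 2.04 V.

2.04 V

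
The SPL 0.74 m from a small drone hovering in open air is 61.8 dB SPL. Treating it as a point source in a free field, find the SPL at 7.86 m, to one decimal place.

For a point source in a free field, ΔL = −20·log₁₀(d₂/d₁).
ΔL = −20·log₁₀(7.86/0.74) = -20.52 dB, so L₂ = 61.8 + (-20.52) = 41.3 dB SPL.

41.3 dB SPL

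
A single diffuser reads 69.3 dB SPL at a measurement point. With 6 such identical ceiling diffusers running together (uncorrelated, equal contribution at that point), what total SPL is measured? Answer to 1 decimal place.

6 equal incoherent sources raise the level by 10·log₁₀(6) = 7.78 dB.
L_total = 69.3 + 7.78 = 77.1 dB SPL.

77.1 dB SPL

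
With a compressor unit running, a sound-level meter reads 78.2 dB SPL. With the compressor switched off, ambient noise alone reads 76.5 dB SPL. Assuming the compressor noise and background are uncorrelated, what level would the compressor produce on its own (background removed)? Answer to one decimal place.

73.3 dB SPL

Background correction is a power subtraction:
L_src = 10·log₁₀(10^(78.2/10) − 10^(76.5/10)) = 10·log₁₀(21400000) = 73.3 dB SPL.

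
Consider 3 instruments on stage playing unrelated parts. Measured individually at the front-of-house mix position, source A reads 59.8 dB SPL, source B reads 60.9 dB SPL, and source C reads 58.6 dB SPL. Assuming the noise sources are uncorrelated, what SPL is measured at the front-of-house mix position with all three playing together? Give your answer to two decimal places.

64.64 dB SPL

Uncorrelated sources add in intensity (power), not in dB.
L_total = 10·log₁₀(10^(59.8/10) + 10^(60.9/10) + 10^(58.6/10)) = 10·log₁₀(2910000) = 64.64 dB SPL.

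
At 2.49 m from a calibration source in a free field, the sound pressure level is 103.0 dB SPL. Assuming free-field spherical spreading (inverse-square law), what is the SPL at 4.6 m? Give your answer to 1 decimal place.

Free-field point source: level drops by 20·log₁₀ of the distance ratio.
ΔL = −20·log₁₀(4.6/2.49) = -5.33 dB, so L₂ = 103.0 + (-5.33) = 97.7 dB SPL.

97.7 dB SPL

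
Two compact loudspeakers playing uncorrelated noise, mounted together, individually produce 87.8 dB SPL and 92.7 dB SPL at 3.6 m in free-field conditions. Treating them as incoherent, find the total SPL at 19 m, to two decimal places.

Combined at 3.6 m: 10·log₁₀(10^(87.8/10)+10^(92.7/10)) = 93.918 dB SPL.
Then apply −20·log₁₀(19/3.6) = -14.449 dB → 79.47 dB SPL.

79.47 dB SPL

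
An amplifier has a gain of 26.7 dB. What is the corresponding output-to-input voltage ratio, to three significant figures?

21.6

Voltage ratio = 10^(dB/20).
10^(26.7/20) = 10^(1.335) = 21.6.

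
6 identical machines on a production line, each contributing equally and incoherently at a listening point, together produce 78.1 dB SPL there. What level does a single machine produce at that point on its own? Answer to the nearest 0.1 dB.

6 equal incoherent sources add 10·log₁₀(6) = 7.78 dB over one source.
L_one = 78.1 − 7.78 = 70.3 dB SPL.

70.3 dB SPL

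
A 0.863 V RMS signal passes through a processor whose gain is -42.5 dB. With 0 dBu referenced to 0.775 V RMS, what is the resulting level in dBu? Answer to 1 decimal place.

-41.6 dBu

Input level: 20·log₁₀(0.863/0.775) = 0.93 dBu.
Output: 0.93 − 42.5 = -41.6 dBu.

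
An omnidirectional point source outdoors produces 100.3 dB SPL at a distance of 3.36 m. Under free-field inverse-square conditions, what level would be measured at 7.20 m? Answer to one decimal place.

93.7 dB SPL

For a point source in a free field, ΔL = −20·log₁₀(d₂/d₁).
ΔL = −20·log₁₀(7.20/3.36) = -6.62 dB, so L₂ = 100.3 + (-6.62) = 93.7 dB SPL.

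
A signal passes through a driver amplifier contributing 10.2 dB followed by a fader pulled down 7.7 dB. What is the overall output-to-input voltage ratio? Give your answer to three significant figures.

1.33

Net gain = 10.2 + (−7.7) = 2.5 dB.
Voltage ratio = 10^(2.5/20) = 1.33.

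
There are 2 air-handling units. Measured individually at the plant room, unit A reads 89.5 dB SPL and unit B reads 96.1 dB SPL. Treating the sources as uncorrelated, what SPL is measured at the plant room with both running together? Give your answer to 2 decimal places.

Uncorrelated sources add in intensity (power), not in dB.
L_total = 10·log₁₀(10^(89.5/10) + 10^(96.1/10)) = 10·log₁₀(4965000000) = 96.96 dB SPL.

96.96 dB SPL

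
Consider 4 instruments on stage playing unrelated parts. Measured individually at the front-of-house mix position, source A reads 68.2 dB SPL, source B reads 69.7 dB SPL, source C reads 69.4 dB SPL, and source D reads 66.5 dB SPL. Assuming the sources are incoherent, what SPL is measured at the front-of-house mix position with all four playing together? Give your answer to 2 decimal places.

Uncorrelated sources add in intensity (power), not in dB.
L_total = 10·log₁₀(10^(68.2/10) + 10^(69.7/10) + 10^(69.4/10) + 10^(66.5/10)) = 10·log₁₀(29120000) = 74.64 dB SPL.

74.64 dB SPL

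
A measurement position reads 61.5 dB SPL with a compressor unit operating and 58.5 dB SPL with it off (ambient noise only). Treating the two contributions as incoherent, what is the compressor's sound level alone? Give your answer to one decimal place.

Subtract intensities: L_src = 10·log₁₀(10^(L_total/10) − 10^(L_bg/10)).
L_src = 10·log₁₀(10^(61.5/10) − 10^(58.5/10)) = 10·log₁₀(704600) = 58.5 dB SPL.

58.5 dB SPL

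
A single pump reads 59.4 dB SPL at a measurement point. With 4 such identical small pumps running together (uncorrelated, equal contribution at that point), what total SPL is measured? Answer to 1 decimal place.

65.4 dB SPL

4 equal incoherent sources raise the level by 10·log₁₀(4) = 6.02 dB.
L_total = 59.4 + 6.02 = 65.4 dB SPL.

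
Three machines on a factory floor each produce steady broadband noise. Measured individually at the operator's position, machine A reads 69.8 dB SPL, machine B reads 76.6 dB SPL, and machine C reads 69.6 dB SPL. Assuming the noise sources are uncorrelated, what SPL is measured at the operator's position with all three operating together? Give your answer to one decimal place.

78.1 dB SPL

Incoherent sources sum as intensities:
L_total = 10·log₁₀(10^(69.8/10) + 10^(76.6/10) + 10^(69.6/10)) = 10·log₁₀(64380000) = 78.1 dB SPL.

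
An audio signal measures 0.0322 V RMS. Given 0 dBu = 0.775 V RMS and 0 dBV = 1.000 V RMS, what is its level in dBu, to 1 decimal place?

-27.6 dBu

dBu = 20·log₁₀(V / 0.775 V).
20·log₁₀(0.0322/0.775) = -27.6 dBu.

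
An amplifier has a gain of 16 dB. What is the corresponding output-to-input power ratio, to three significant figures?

Power ratio = 10^(dB/10).
10^(16/10) = 10^(1.600) = 39.8.

39.8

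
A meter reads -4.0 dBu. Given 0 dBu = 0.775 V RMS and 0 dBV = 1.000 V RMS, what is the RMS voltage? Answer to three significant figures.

V = 0.775 V × 10^(-4.0/20).
= 0.775 × 0.6310 = 0.489 V.

0.489 V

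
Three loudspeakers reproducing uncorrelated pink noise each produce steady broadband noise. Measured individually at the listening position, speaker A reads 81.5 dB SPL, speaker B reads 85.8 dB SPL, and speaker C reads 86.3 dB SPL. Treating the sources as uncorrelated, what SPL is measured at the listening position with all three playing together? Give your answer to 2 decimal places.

89.77 dB SPL

Uncorrelated sources add in intensity (power), not in dB.
L_total = 10·log₁₀(10^(81.5/10) + 10^(85.8/10) + 10^(86.3/10)) = 10·log₁₀(948000000) = 89.77 dB SPL.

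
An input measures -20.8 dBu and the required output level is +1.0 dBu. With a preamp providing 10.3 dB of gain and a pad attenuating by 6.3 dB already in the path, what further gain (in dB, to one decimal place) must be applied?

The required make-up gain is the shortfall in the dB sum.
G = +1.0 − (-20.8) − 10.3 + 6.3 = 17.8 dB.

17.8 dB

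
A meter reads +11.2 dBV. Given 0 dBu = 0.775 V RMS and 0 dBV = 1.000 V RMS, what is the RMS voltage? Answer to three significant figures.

V = 1.000 V × 10^(+11.2/20).
= 1.000 × 3.631 = 3.63 V.

3.63 V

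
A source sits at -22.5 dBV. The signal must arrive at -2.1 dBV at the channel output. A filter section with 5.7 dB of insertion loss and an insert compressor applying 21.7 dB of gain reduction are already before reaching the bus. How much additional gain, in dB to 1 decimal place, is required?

The required make-up gain is the shortfall in the dB sum.
G = -2.1 − (-22.5) + 5.7 + 21.7 = 47.8 dB.

47.8 dB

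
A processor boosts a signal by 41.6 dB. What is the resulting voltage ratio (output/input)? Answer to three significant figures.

120

Voltage ratio = 10^(dB/20).
10^(41.6/20) = 10^(2.080) = 120.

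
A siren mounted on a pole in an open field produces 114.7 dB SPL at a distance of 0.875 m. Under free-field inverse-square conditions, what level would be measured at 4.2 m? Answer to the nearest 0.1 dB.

101.1 dB SPL

For a point source in a free field, ΔL = −20·log₁₀(d₂/d₁).
ΔL = −20·log₁₀(4.2/0.875) = -13.62 dB, so L₂ = 114.7 + (-13.62) = 101.1 dB SPL.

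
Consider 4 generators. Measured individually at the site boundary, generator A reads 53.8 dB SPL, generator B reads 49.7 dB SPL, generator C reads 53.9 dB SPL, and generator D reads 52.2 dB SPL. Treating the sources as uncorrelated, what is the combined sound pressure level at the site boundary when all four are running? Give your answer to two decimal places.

58.72 dB SPL

Add the sources as powers (linear), then convert back to dB:
L_total = 10·log₁₀(10^(53.8/10) + 10^(49.7/10) + 10^(53.9/10) + 10^(52.2/10)) = 10·log₁₀(744600) = 58.72 dB SPL.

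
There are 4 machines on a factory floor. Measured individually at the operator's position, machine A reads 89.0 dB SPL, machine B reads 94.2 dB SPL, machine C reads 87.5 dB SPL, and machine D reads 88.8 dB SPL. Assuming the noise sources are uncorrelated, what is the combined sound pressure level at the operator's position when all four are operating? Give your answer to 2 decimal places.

96.76 dB SPL

Incoherent sources sum as intensities:
L_total = 10·log₁₀(10^(89.0/10) + 10^(94.2/10) + 10^(87.5/10) + 10^(88.8/10)) = 10·log₁₀(4746000000) = 96.76 dB SPL.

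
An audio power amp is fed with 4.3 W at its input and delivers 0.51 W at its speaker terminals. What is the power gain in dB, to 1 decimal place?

For a power ratio, dB = 10·log₁₀(P₂/P₁).
10·log₁₀(0.51/4.3) = 10·log₁₀(0.1186) = -9.3 dB.

-9.3 dB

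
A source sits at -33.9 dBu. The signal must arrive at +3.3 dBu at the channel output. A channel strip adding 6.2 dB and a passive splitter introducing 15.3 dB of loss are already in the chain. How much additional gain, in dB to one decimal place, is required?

46.3 dB

The required make-up gain is the shortfall in the dB sum.
G = +3.3 − (-33.9) − 6.2 + 15.3 = 46.3 dB.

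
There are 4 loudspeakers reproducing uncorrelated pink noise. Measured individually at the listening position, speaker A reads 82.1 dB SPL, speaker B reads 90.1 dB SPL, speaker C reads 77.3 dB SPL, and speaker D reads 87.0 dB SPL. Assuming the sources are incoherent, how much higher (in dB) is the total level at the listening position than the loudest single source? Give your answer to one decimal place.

2.3 dB

Incoherent sources sum as intensities:
L_total = 10·log₁₀(10^(82.1/10) + 10^(90.1/10) + 10^(77.3/10) + 10^(87.0/10)) = 92.41 dB SPL.
Excess over the loudest (90.1 dB): 92.41 − 90.1 = 2.3 dB.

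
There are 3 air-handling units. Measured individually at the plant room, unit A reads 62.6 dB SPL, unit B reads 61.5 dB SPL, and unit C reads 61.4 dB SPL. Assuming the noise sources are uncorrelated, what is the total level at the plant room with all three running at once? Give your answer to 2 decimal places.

66.64 dB SPL

Add the sources as powers (linear), then convert back to dB:
L_total = 10·log₁₀(10^(62.6/10) + 10^(61.5/10) + 10^(61.4/10)) = 10·log₁₀(4613000) = 66.64 dB SPL.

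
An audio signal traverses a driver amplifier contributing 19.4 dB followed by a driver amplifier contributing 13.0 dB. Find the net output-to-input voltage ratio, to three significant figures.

Net gain = 19.4 + 13.0 = 32.4 dB.
Voltage ratio = 10^(32.4/20) = 41.7.

41.7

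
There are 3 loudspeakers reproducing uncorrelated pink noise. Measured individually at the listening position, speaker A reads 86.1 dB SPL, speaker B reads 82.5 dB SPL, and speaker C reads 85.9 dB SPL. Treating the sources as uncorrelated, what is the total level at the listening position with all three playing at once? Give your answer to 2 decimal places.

89.89 dB SPL

Incoherent sources sum as intensities:
L_total = 10·log₁₀(10^(86.1/10) + 10^(82.5/10) + 10^(85.9/10)) = 10·log₁₀(974300000) = 89.89 dB SPL.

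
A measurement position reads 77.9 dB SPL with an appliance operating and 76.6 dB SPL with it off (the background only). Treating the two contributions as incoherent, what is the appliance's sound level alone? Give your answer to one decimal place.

72.0 dB SPL

Remove the background by subtracting linear intensities:
L_src = 10·log₁₀(10^(77.9/10) − 10^(76.6/10)) = 10·log₁₀(15950000) = 72.0 dB SPL.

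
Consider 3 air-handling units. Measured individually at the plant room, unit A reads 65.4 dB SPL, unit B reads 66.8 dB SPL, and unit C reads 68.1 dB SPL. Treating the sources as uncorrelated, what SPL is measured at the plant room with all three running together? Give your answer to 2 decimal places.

71.68 dB SPL

Add the sources as powers (linear), then convert back to dB:
L_total = 10·log₁₀(10^(65.4/10) + 10^(66.8/10) + 10^(68.1/10)) = 10·log₁₀(14710000) = 71.68 dB SPL.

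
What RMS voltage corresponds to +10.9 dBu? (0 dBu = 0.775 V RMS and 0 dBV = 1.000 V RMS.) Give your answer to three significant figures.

V = 0.775 V × 10^(+10.9/20).
= 0.775 × 3.508 = 2.72 V.

2.72 V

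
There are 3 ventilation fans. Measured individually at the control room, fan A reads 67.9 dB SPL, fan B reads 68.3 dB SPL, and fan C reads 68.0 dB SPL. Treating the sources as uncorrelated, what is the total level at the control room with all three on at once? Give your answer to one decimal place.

72.8 dB SPL

Incoherent sources sum as intensities:
L_total = 10·log₁₀(10^(67.9/10) + 10^(68.3/10) + 10^(68.0/10)) = 10·log₁₀(19240000) = 72.8 dB SPL.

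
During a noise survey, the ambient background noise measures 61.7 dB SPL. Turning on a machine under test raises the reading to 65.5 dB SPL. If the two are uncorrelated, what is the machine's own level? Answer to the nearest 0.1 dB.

Subtract intensities: L_src = 10·log₁₀(10^(L_total/10) − 10^(L_bg/10)).
L_src = 10·log₁₀(10^(65.5/10) − 10^(61.7/10)) = 10·log₁₀(2069000) = 63.2 dB SPL.

63.2 dB SPL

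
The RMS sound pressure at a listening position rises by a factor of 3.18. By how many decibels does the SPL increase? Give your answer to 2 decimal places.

10.05 dB

Sound pressure is an amplitude quantity: ΔL = 20·log₁₀(p₂/p₁).
20·log₁₀(3.18) = 10.05 dB.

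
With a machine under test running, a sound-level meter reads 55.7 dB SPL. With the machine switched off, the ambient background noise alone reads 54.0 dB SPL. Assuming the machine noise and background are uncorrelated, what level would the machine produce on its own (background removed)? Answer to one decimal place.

Background correction is a power subtraction:
L_src = 10·log₁₀(10^(55.7/10) − 10^(54.0/10)) = 10·log₁₀(120300) = 50.8 dB SPL.

50.8 dB SPL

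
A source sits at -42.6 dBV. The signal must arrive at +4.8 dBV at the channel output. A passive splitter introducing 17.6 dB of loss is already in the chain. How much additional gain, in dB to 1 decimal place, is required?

The required make-up gain is the shortfall in the dB sum.
G = +4.8 − (-42.6) + 17.6 = 65.0 dB.

65.0 dB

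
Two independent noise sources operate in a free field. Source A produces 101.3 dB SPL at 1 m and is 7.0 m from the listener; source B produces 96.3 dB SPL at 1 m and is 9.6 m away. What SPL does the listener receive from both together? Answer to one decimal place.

At the listener: L_A = 101.3 − 20·log₁₀(7.0) = 84.40 dB; L_B = 96.3 − 20·log₁₀(9.6) = 76.65 dB.
Combined: 10·log₁₀(10^(84.40/10)+10^(76.65/10)) = 85.1 dB SPL.

85.1 dB SPL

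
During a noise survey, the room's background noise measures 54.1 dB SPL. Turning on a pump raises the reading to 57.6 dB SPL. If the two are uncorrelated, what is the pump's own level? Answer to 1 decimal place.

Subtract intensities: L_src = 10·log₁₀(10^(L_total/10) − 10^(L_bg/10)).
L_src = 10·log₁₀(10^(57.6/10) − 10^(54.1/10)) = 10·log₁₀(318400) = 55.0 dB SPL.

55.0 dB SPL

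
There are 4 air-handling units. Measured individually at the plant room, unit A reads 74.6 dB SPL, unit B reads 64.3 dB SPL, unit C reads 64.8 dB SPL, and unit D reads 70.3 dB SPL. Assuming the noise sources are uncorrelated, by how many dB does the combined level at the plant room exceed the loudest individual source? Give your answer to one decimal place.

Add the sources as powers (linear), then convert back to dB:
L_total = 10·log₁₀(10^(74.6/10) + 10^(64.3/10) + 10^(64.8/10) + 10^(70.3/10)) = 76.56 dB SPL.
Excess over the loudest (74.6 dB): 76.56 − 74.6 = 2.0 dB.

2.0 dB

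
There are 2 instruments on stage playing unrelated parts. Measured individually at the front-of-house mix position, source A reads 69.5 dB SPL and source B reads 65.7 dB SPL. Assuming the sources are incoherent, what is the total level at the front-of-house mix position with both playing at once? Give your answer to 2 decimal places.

71.01 dB SPL

Uncorrelated sources add in intensity (power), not in dB.
L_total = 10·log₁₀(10^(69.5/10) + 10^(65.7/10)) = 10·log₁₀(12630000) = 71.01 dB SPL.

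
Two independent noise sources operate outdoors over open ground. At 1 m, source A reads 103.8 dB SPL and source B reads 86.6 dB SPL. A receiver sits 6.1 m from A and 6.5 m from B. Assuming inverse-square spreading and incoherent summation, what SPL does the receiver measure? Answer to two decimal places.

88.17 dB SPL

At the listener: L_A = 103.8 − 20·log₁₀(6.1) = 88.093 dB; L_B = 86.6 − 20·log₁₀(6.5) = 70.342 dB.
Combined: 10·log₁₀(10^(88.093/10)+10^(70.342/10)) = 88.17 dB SPL.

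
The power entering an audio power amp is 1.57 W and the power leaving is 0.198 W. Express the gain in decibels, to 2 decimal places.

-8.99 dB

For a power ratio, dB = 10·log₁₀(P₂/P₁).
10·log₁₀(0.198/1.57) = 10·log₁₀(0.1261) = -8.99 dB.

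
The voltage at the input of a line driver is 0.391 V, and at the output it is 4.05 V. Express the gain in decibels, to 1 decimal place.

20.3 dB

For a voltage ratio, dB = 20·log₁₀(V₂/V₁).
20·log₁₀(4.05/0.391) = 20·log₁₀(10.36) = 20.3 dB.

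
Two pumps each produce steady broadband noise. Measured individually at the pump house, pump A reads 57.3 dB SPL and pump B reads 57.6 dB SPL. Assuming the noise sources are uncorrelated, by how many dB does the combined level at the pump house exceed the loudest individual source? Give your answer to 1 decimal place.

Uncorrelated sources add in intensity (power), not in dB.
L_total = 10·log₁₀(10^(57.3/10) + 10^(57.6/10)) = 60.46 dB SPL.
Excess over the loudest (57.6 dB): 60.46 − 57.6 = 2.9 dB.

2.9 dB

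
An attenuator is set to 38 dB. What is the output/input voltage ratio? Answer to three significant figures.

0.0126

Voltage ratio = 10^(dB/20).
10^(-38/20) = 10^(-1.900) = 0.0126.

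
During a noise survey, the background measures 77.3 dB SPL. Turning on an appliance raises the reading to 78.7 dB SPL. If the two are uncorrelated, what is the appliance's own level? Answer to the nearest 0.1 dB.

Background correction is a power subtraction:
L_src = 10·log₁₀(10^(78.7/10) − 10^(77.3/10)) = 10·log₁₀(20430000) = 73.1 dB SPL.

73.1 dB SPL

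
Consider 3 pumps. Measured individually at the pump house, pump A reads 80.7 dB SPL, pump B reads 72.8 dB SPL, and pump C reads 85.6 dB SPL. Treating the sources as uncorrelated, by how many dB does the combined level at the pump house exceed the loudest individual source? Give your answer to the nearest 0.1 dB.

Add the sources as powers (linear), then convert back to dB:
L_total = 10·log₁₀(10^(80.7/10) + 10^(72.8/10) + 10^(85.6/10)) = 86.99 dB SPL.
Excess over the loudest (85.6 dB): 86.99 − 85.6 = 1.4 dB.

1.4 dB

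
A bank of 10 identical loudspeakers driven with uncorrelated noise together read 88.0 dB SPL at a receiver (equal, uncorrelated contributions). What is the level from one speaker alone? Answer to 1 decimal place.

10 equal incoherent sources add 10·log₁₀(10) = 10.00 dB over one source.
L_one = 88.0 − 10.00 = 78.0 dB SPL.

78.0 dB SPL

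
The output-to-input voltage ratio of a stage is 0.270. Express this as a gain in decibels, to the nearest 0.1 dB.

-11.4 dB

Voltage ratio → dB uses the 20·log₁₀ form:
20·log₁₀(0.270) = -11.4 dB.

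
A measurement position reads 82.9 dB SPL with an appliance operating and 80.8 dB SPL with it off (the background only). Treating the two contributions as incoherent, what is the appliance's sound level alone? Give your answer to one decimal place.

Subtract intensities: L_src = 10·log₁₀(10^(L_total/10) − 10^(L_bg/10)).
L_src = 10·log₁₀(10^(82.9/10) − 10^(80.8/10)) = 10·log₁₀(74760000) = 78.7 dB SPL.

78.7 dB SPL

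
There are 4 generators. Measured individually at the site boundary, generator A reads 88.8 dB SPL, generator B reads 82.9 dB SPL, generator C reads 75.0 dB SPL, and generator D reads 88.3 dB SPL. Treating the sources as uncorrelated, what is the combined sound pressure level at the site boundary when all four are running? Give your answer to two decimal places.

Add the sources as powers (linear), then convert back to dB:
L_total = 10·log₁₀(10^(88.8/10) + 10^(82.9/10) + 10^(75.0/10) + 10^(88.3/10)) = 10·log₁₀(1661000000) = 92.20 dB SPL.

92.20 dB SPL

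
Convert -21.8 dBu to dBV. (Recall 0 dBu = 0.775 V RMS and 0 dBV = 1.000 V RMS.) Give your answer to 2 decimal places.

-24.01 dBV

The offset between the scales is 20·log₁₀(0.775/1.000) = −2.214 dB.
So dBV = -21.8 − 2.214 = -24.01 dBV.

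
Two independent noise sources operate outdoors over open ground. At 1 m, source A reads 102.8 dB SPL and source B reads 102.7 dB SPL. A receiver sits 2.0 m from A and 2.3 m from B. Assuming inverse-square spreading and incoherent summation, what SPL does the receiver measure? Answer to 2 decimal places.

99.18 dB SPL

At the listener: L_A = 102.8 − 20·log₁₀(2.0) = 96.779 dB; L_B = 102.7 − 20·log₁₀(2.3) = 95.465 dB.
Combined: 10·log₁₀(10^(96.779/10)+10^(95.465/10)) = 99.18 dB SPL.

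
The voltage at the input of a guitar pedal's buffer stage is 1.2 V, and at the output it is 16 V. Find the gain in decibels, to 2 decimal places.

For a voltage ratio, dB = 20·log₁₀(V₂/V₁).
20·log₁₀(16/1.2) = 20·log₁₀(13.33) = 22.50 dB.

22.50 dB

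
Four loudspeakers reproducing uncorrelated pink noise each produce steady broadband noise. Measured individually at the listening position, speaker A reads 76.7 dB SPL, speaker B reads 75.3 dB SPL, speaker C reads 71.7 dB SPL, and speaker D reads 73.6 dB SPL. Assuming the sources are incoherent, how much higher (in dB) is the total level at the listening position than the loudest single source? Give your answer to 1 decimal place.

4.0 dB

Incoherent sources sum as intensities:
L_total = 10·log₁₀(10^(76.7/10) + 10^(75.3/10) + 10^(71.7/10) + 10^(73.6/10)) = 80.73 dB SPL.
Excess over the loudest (76.7 dB): 80.73 − 76.7 = 4.0 dB.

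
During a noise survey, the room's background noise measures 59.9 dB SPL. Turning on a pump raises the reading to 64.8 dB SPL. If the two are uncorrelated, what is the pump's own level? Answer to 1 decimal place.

Subtract intensities: L_src = 10·log₁₀(10^(L_total/10) − 10^(L_bg/10)).
L_src = 10·log₁₀(10^(64.8/10) − 10^(59.9/10)) = 10·log₁₀(2043000) = 63.1 dB SPL.

63.1 dB SPL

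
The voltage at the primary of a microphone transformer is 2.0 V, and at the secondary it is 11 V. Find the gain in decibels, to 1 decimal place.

Voltage ratio → dB uses the 20·log₁₀ form:
20·log₁₀(11/2.0) = 20·log₁₀(5.500) = 14.8 dB.

14.8 dB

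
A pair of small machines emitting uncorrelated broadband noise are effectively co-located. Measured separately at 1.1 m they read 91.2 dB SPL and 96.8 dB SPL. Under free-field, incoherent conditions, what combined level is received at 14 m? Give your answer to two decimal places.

Combined at 1.1 m: 10·log₁₀(10^(91.2/10)+10^(96.8/10)) = 97.857 dB SPL.
Then apply −20·log₁₀(14/1.1) = -22.095 dB → 75.76 dB SPL.

75.76 dB SPL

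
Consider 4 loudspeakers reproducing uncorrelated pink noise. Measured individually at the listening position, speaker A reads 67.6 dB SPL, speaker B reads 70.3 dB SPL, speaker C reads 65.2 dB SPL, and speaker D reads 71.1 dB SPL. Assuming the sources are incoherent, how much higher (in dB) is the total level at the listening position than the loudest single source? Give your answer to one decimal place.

4.0 dB

Add the sources as powers (linear), then convert back to dB:
L_total = 10·log₁₀(10^(67.6/10) + 10^(70.3/10) + 10^(65.2/10) + 10^(71.1/10)) = 75.14 dB SPL.
Excess over the loudest (71.1 dB): 75.14 − 71.1 = 4.0 dB.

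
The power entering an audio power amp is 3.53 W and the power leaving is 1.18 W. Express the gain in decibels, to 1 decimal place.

For a power ratio, dB = 10·log₁₀(P₂/P₁).
10·log₁₀(1.18/3.53) = 10·log₁₀(0.3343) = -4.8 dB.

-4.8 dB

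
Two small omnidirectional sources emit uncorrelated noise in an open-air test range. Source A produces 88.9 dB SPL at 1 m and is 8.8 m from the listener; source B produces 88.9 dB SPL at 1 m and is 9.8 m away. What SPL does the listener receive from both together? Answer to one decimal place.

72.6 dB SPL

At the listener: L_A = 88.9 − 20·log₁₀(8.8) = 70.01 dB; L_B = 88.9 − 20·log₁₀(9.8) = 69.08 dB.
Combined: 10·log₁₀(10^(70.01/10)+10^(69.08/10)) = 72.6 dB SPL.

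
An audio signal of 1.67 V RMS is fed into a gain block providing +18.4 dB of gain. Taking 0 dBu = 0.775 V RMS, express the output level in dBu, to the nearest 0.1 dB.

+25.1 dBu

Input level: 20·log₁₀(1.67/0.775) = 6.67 dBu.
Output: 6.67 + 18.4 = +25.1 dBu.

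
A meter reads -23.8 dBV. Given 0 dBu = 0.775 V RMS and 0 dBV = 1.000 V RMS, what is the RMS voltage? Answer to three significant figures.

0.0646 V

V = 1.000 V × 10^(-23.8/20).
= 1.000 × 0.06457 = 0.0646 V.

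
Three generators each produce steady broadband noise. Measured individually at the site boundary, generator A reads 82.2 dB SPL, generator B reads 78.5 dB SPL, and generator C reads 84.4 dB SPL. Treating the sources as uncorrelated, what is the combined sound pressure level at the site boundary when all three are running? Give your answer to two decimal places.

Add the sources as powers (linear), then convert back to dB:
L_total = 10·log₁₀(10^(82.2/10) + 10^(78.5/10) + 10^(84.4/10)) = 10·log₁₀(512200000) = 87.09 dB SPL.

87.09 dB SPL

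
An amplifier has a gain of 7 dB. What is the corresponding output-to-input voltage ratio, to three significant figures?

Voltage ratio = 10^(dB/20).
10^(7/20) = 10^(0.3500) = 2.24.

2.24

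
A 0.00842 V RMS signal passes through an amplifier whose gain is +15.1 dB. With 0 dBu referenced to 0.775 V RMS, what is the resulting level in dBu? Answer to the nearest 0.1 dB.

Input level: 20·log₁₀(0.00842/0.775) = -39.28 dBu.
Output: -39.28 + 15.1 = -24.2 dBu.

-24.2 dBu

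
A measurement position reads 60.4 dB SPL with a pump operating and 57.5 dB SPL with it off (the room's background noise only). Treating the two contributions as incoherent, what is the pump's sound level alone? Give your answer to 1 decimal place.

57.3 dB SPL

Remove the background by subtracting linear intensities:
L_src = 10·log₁₀(10^(60.4/10) − 10^(57.5/10)) = 10·log₁₀(534100) = 57.3 dB SPL.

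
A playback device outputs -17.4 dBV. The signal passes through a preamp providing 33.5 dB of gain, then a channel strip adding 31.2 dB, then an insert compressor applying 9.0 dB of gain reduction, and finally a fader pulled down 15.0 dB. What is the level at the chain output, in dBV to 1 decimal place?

+23.3 dBV

Cascaded gains and losses add directly in dB.
-17.4 + 33.5 + 31.2 − 9.0 − 15.0 = +23.3 dBV.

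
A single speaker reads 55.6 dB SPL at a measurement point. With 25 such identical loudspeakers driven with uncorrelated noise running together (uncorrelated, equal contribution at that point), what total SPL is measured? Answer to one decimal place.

25 equal incoherent sources raise the level by 10·log₁₀(25) = 13.98 dB.
L_total = 55.6 + 13.98 = 69.6 dB SPL.

69.6 dB SPL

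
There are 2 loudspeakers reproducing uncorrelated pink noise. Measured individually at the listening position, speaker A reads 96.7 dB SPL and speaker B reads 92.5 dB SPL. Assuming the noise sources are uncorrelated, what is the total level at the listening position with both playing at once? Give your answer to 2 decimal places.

Add the sources as powers (linear), then convert back to dB:
L_total = 10·log₁₀(10^(96.7/10) + 10^(92.5/10)) = 10·log₁₀(6456000000) = 98.10 dB SPL.

98.10 dB SPL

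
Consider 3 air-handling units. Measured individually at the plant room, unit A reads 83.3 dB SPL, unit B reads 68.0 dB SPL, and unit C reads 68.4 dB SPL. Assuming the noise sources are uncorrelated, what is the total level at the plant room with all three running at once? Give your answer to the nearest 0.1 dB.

Uncorrelated sources add in intensity (power), not in dB.
L_total = 10·log₁₀(10^(83.3/10) + 10^(68.0/10) + 10^(68.4/10)) = 10·log₁₀(227000000) = 83.6 dB SPL.

83.6 dB SPL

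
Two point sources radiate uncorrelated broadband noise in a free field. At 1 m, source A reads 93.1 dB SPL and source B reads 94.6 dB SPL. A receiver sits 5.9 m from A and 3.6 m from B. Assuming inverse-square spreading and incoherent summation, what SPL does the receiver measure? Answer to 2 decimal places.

At the listener: L_A = 93.1 − 20·log₁₀(5.9) = 77.683 dB; L_B = 94.6 − 20·log₁₀(3.6) = 83.474 dB.
Combined: 10·log₁₀(10^(77.683/10)+10^(83.474/10)) = 84.49 dB SPL.

84.49 dB SPL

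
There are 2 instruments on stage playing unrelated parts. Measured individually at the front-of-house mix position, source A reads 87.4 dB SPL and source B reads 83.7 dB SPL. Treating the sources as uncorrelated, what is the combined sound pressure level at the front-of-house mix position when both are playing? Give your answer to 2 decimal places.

88.94 dB SPL

Uncorrelated sources add in intensity (power), not in dB.
L_total = 10·log₁₀(10^(87.4/10) + 10^(83.7/10)) = 10·log₁₀(784000000) = 88.94 dB SPL.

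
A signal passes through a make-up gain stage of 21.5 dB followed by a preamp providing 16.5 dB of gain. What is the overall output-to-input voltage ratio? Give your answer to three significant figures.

Net gain = 21.5 + 16.5 = 38.0 dB.
Voltage ratio = 10^(38.0/20) = 79.4.

79.4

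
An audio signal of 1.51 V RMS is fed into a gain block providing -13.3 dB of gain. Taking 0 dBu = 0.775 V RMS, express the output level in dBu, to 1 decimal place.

-7.5 dBu

Input level: 20·log₁₀(1.51/0.775) = 5.79 dBu.
Output: 5.79 − 13.3 = -7.5 dBu.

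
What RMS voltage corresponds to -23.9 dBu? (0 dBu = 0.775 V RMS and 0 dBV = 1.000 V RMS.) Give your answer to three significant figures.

0.0495 V

V = 0.775 V × 10^(-23.9/20).
= 0.775 × 0.06383 = 0.0495 V.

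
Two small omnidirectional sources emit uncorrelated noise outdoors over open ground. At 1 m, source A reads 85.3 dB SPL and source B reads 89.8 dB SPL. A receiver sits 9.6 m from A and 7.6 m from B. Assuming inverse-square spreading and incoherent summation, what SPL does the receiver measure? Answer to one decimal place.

73.1 dB SPL

At the listener: L_A = 85.3 − 20·log₁₀(9.6) = 65.65 dB; L_B = 89.8 − 20·log₁₀(7.6) = 72.18 dB.
Combined: 10·log₁₀(10^(65.65/10)+10^(72.18/10)) = 73.1 dB SPL.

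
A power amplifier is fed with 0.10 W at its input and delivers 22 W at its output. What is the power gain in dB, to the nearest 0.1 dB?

For a power ratio, dB = 10·log₁₀(P₂/P₁).
10·log₁₀(22/0.10) = 10·log₁₀(220.0) = 23.4 dB.

23.4 dB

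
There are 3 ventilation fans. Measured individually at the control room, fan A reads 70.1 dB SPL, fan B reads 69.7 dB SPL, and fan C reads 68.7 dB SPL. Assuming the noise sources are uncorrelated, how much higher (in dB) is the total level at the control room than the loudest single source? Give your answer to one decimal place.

Incoherent sources sum as intensities:
L_total = 10·log₁₀(10^(70.1/10) + 10^(69.7/10) + 10^(68.7/10)) = 74.31 dB SPL.
Excess over the loudest (70.1 dB): 74.31 − 70.1 = 4.2 dB.

4.2 dB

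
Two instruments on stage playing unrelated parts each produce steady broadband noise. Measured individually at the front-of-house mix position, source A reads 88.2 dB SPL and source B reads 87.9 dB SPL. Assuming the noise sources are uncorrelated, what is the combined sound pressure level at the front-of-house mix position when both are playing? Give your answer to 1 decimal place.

91.1 dB SPL

Add the sources as powers (linear), then convert back to dB:
L_total = 10·log₁₀(10^(88.2/10) + 10^(87.9/10)) = 10·log₁₀(1277000000) = 91.1 dB SPL.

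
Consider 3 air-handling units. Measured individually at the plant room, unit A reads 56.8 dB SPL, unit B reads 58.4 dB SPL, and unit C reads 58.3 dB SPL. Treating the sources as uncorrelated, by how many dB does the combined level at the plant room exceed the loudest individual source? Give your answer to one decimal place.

Incoherent sources sum as intensities:
L_total = 10·log₁₀(10^(56.8/10) + 10^(58.4/10) + 10^(58.3/10)) = 62.66 dB SPL.
Excess over the loudest (58.4 dB): 62.66 − 58.4 = 4.3 dB.

4.3 dB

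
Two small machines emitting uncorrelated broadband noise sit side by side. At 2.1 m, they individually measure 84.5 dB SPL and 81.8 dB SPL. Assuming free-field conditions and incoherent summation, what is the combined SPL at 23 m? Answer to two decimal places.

65.58 dB SPL

Combined at 2.1 m: 10·log₁₀(10^(84.5/10)+10^(81.8/10)) = 86.367 dB SPL.
Then apply −20·log₁₀(23/2.1) = -20.790 dB → 65.58 dB SPL.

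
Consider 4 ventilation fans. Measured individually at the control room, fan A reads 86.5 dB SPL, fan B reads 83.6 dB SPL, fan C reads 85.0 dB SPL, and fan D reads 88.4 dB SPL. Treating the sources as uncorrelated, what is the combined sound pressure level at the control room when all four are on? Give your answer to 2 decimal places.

92.26 dB SPL

Add the sources as powers (linear), then convert back to dB:
L_total = 10·log₁₀(10^(86.5/10) + 10^(83.6/10) + 10^(85.0/10) + 10^(88.4/10)) = 10·log₁₀(1684000000) = 92.26 dB SPL.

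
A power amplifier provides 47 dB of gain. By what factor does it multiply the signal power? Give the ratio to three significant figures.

50100

Power ratio = 10^(dB/10).
10^(47/10) = 10^(4.700) = 50100.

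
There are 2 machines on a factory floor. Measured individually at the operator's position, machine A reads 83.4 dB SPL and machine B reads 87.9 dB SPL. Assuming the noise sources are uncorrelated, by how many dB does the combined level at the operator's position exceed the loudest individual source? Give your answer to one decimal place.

Uncorrelated sources add in intensity (power), not in dB.
L_total = 10·log₁₀(10^(83.4/10) + 10^(87.9/10)) = 89.22 dB SPL.
Excess over the loudest (87.9 dB): 89.22 − 87.9 = 1.3 dB.

1.3 dB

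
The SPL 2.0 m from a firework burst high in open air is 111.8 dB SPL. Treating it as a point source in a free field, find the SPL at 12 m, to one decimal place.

96.2 dB SPL

Inverse-square spreading gives ΔL = −20·log₁₀(d₂/d₁).
ΔL = −20·log₁₀(12/2.0) = -15.56 dB, so L₂ = 111.8 + (-15.56) = 96.2 dB SPL.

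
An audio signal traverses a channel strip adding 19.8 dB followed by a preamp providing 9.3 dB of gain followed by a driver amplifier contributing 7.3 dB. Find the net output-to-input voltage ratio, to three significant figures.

66.1

Net gain = 19.8 + 9.3 + 7.3 = 36.4 dB.
Voltage ratio = 10^(36.4/20) = 66.1.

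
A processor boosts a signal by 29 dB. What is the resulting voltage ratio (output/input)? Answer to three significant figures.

28.2

Voltage ratio = 10^(dB/20).
10^(29/20) = 10^(1.450) = 28.2.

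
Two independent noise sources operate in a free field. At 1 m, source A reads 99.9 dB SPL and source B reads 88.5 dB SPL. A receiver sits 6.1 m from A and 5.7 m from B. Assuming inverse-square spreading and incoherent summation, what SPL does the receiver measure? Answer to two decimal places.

At the listener: L_A = 99.9 − 20·log₁₀(6.1) = 84.193 dB; L_B = 88.5 − 20·log₁₀(5.7) = 73.383 dB.
Combined: 10·log₁₀(10^(84.193/10)+10^(73.383/10)) = 84.54 dB SPL.

84.54 dB SPL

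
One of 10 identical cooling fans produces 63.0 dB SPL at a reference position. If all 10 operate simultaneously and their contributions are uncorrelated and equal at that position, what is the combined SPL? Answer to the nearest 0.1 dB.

10 equal incoherent sources raise the level by 10·log₁₀(10) = 10.00 dB.
L_total = 63.0 + 10.00 = 73.0 dB SPL.

73.0 dB SPL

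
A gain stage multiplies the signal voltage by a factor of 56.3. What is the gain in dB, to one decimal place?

35.0 dB

Voltage ratio → dB uses the 20·log₁₀ form:
20·log₁₀(56.3) = 35.0 dB.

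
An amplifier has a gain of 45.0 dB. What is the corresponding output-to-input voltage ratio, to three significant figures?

Voltage ratio = 10^(dB/20).
10^(45.0/20) = 10^(2.250) = 178.

178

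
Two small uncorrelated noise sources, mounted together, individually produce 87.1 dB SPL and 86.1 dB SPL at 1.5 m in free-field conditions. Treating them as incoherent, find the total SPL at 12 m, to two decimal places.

71.58 dB SPL

Combined at 1.5 m: 10·log₁₀(10^(87.1/10)+10^(86.1/10)) = 89.639 dB SPL.
Then apply −20·log₁₀(12/1.5) = -18.062 dB → 71.58 dB SPL.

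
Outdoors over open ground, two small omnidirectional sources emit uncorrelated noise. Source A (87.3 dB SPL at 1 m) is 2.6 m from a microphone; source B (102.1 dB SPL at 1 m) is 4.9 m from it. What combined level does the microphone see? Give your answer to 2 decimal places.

88.78 dB SPL

At the listener: L_A = 87.3 − 20·log₁₀(2.6) = 79.001 dB; L_B = 102.1 − 20·log₁₀(4.9) = 88.296 dB.
Combined: 10·log₁₀(10^(79.001/10)+10^(88.296/10)) = 88.78 dB SPL.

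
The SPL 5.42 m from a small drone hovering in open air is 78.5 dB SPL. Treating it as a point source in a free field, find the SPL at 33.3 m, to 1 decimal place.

Free-field point source: level drops by 20·log₁₀ of the distance ratio.
ΔL = −20·log₁₀(33.3/5.42) = -15.77 dB, so L₂ = 78.5 + (-15.77) = 62.7 dB SPL.

62.7 dB SPL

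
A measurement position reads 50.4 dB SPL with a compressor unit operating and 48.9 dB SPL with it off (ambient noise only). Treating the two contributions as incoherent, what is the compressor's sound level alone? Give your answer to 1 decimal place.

Background correction is a power subtraction:
L_src = 10·log₁₀(10^(50.4/10) − 10^(48.9/10)) = 10·log₁₀(32020) = 45.1 dB SPL.

45.1 dB SPL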